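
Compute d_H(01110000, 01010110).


XOR: 00100110
Count of 1s: 3

3


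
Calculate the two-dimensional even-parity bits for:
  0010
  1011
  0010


Row parities: 111
Column parities: 1011

Row P: 111, Col P: 1011, Corner: 1


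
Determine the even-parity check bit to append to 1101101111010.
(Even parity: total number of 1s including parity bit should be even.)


Number of 1s in data: 9
Parity bit: 1

1


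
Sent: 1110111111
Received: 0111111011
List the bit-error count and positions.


XOR: 1001000100

3 error(s) at position(s): 0, 3, 7


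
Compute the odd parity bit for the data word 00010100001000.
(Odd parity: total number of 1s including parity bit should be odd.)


Number of 1s in data: 3
Parity bit: 0

0


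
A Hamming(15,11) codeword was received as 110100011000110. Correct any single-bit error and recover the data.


Syndrome = 5: error at position 5

Data: 01001000110 (corrected bit 5)


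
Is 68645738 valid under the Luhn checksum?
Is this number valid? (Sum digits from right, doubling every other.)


Luhn sum = 40
40 mod 10 = 0

Valid (Luhn sum mod 10 = 0)


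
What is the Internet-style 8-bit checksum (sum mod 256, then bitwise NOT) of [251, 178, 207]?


Sum = 636 mod 256 = 124
Complement = 131

131


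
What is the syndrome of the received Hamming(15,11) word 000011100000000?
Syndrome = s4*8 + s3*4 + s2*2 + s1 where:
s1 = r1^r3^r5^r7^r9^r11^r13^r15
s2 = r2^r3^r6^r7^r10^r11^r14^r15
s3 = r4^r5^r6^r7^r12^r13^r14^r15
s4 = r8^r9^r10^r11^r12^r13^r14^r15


s1=0, s2=0, s3=1, s4=0

Syndrome = 4 (error at position 4)


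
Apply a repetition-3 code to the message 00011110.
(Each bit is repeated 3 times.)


Each bit -> 3 copies

000000000111111111111000


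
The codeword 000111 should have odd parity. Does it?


Number of 1s: 3

Yes, parity is correct (3 ones)


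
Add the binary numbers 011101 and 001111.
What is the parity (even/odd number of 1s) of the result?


011101 = 29
001111 = 15
Sum = 44 = 101100
1s count = 3

odd parity (3 ones in 101100)


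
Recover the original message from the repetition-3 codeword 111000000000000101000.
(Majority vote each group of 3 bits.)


Groups: 111, 000, 000, 000, 000, 101, 000
Majority votes: 1000010

1000010


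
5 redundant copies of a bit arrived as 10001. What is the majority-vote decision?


Ones: 2 out of 5
Threshold: 3

0 (2/5 voted 1)


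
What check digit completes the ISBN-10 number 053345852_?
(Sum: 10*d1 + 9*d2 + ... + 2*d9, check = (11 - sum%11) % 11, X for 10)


Weighted sum: 190
190 mod 11 = 3

Check digit: 8


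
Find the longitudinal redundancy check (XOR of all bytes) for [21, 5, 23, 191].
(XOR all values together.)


XOR chain: 21 ^ 5 ^ 23 ^ 191 = 184

184


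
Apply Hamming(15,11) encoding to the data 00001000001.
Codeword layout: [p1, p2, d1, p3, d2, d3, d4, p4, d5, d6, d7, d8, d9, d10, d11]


Parity bits: p1=0, p2=1, p3=1, p4=0

010100001000001


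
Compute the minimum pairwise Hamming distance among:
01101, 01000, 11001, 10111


Comparing all pairs, minimum distance: 2
Can detect 1 errors, correct 0 errors

2


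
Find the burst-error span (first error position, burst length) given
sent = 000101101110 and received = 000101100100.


XOR: 000000001010

Burst at position 8, length 3


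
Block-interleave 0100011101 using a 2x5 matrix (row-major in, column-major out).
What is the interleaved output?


Matrix:
  01000
  11101
Read columns: 0111010001

0111010001


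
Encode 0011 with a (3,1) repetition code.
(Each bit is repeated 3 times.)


Each bit -> 3 copies

000000111111


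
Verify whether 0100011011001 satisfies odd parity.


Number of 1s: 6

No, parity error (6 ones)


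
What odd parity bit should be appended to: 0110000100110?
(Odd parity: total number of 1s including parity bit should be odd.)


Number of 1s in data: 5
Parity bit: 0

0


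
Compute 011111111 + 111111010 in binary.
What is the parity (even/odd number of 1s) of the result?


011111111 = 255
111111010 = 506
Sum = 761 = 1011111001
1s count = 7

odd parity (7 ones in 1011111001)


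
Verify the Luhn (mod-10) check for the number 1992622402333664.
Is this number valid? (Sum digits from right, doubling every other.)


Luhn sum = 65
65 mod 10 = 5

Invalid (Luhn sum mod 10 = 5)


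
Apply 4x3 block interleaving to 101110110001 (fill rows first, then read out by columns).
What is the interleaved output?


Matrix:
  101
  110
  110
  001
Read columns: 111001101001

111001101001


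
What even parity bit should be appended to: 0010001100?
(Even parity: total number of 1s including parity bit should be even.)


Number of 1s in data: 3
Parity bit: 1

1


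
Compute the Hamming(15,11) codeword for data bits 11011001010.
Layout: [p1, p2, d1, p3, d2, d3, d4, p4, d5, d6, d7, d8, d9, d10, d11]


Parity bits: p1=0, p2=1, p3=0, p4=1

011010111001010


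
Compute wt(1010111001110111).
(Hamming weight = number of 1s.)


Counting 1s in 1010111001110111

11


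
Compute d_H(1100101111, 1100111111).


XOR: 0000010000
Count of 1s: 1

1


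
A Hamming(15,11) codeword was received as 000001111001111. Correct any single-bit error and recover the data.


Syndrome = 0: no error detected

Data: 00111001111 (no errors)


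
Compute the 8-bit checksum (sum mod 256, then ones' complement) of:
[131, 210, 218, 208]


Sum = 767 mod 256 = 255
Complement = 0

0


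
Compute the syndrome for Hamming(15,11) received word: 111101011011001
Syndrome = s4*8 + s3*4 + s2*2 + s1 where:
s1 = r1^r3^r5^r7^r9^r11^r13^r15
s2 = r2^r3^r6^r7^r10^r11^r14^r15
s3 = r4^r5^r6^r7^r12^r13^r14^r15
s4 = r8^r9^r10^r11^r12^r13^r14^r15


s1=1, s2=1, s3=0, s4=1

Syndrome = 11 (error at position 11)


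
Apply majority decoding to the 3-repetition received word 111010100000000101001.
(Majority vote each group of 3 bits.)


Groups: 111, 010, 100, 000, 000, 101, 001
Majority votes: 1000010

1000010


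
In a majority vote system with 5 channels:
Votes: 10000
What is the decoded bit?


Ones: 1 out of 5
Threshold: 3

0 (1/5 voted 1)


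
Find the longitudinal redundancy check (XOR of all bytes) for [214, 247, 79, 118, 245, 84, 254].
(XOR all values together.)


XOR chain: 214 ^ 247 ^ 79 ^ 118 ^ 245 ^ 84 ^ 254 = 71

71


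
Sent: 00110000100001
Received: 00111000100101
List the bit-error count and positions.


XOR: 00001000000100

2 error(s) at position(s): 4, 11


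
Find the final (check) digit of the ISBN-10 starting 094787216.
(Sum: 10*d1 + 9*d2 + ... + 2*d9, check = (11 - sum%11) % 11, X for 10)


Weighted sum: 268
268 mod 11 = 4

Check digit: 7


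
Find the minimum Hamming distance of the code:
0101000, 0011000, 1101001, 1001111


Comparing all pairs, minimum distance: 2
Can detect 1 errors, correct 0 errors

2


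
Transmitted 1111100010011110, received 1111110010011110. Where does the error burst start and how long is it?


XOR: 0000010000000000

Burst at position 5, length 1


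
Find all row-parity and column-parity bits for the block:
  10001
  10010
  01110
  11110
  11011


Row parities: 00100
Column parities: 01000

Row P: 00100, Col P: 01000, Corner: 1


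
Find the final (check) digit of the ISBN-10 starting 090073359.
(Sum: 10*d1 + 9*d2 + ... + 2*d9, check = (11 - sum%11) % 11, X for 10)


Weighted sum: 183
183 mod 11 = 7

Check digit: 4


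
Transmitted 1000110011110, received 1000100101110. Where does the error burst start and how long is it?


XOR: 0000010110000

Burst at position 5, length 4


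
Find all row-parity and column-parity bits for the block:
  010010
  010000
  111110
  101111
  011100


Row parities: 01111
Column parities: 001111

Row P: 01111, Col P: 001111, Corner: 0


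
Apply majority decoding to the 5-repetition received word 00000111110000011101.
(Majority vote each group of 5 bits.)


Groups: 00000, 11111, 00000, 11101
Majority votes: 0101

0101


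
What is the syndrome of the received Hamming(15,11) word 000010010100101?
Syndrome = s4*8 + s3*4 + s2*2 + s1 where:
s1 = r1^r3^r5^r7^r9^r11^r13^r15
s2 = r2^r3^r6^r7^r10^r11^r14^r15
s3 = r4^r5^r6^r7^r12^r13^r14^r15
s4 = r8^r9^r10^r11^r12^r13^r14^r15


s1=1, s2=0, s3=1, s4=0

Syndrome = 5 (error at position 5)


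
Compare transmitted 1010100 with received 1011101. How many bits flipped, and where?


XOR: 0001001

2 error(s) at position(s): 3, 6


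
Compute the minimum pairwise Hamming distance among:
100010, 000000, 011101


Comparing all pairs, minimum distance: 2
Can detect 1 errors, correct 0 errors

2


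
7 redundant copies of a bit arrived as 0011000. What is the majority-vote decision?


Ones: 2 out of 7
Threshold: 4

0 (2/7 voted 1)


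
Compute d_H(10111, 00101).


XOR: 10010
Count of 1s: 2

2


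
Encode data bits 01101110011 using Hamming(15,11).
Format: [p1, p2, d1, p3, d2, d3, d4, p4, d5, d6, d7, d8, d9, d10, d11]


Parity bits: p1=0, p2=1, p3=0, p4=1

010011011110011


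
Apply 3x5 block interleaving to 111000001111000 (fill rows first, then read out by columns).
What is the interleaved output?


Matrix:
  11100
  00011
  11000
Read columns: 101101100010010

101101100010010


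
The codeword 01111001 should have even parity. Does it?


Number of 1s: 5

No, parity error (5 ones)


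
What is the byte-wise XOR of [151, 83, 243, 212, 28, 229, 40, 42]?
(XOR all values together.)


XOR chain: 151 ^ 83 ^ 243 ^ 212 ^ 28 ^ 229 ^ 40 ^ 42 = 24

24


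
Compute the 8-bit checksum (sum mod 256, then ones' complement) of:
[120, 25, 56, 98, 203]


Sum = 502 mod 256 = 246
Complement = 9

9


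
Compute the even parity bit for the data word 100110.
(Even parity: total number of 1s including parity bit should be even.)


Number of 1s in data: 3
Parity bit: 1

1


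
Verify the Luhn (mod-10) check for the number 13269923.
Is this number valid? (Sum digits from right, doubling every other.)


Luhn sum = 40
40 mod 10 = 0

Valid (Luhn sum mod 10 = 0)


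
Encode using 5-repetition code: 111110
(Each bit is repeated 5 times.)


Each bit -> 5 copies

111111111111111111111111100000


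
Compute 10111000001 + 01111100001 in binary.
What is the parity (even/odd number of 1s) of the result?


10111000001 = 1473
01111100001 = 993
Sum = 2466 = 100110100010
1s count = 5

odd parity (5 ones in 100110100010)


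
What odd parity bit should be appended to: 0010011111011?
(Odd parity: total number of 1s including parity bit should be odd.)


Number of 1s in data: 8
Parity bit: 1

1


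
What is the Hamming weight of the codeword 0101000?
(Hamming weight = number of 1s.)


Counting 1s in 0101000

2


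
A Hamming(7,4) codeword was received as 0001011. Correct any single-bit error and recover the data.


Syndrome = 5: error at position 5

Data: 0111 (corrected bit 5)


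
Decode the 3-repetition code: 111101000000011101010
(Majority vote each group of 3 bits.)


Groups: 111, 101, 000, 000, 011, 101, 010
Majority votes: 1100110

1100110


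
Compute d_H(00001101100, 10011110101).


XOR: 10010011001
Count of 1s: 5

5


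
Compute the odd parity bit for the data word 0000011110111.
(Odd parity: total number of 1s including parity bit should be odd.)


Number of 1s in data: 7
Parity bit: 0

0


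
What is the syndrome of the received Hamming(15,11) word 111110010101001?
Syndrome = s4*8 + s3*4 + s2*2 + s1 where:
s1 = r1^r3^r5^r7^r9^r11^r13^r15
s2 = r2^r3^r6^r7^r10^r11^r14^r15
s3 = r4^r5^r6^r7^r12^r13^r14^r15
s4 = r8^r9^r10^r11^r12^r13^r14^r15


s1=0, s2=0, s3=0, s4=0

Syndrome = 0 (no error)


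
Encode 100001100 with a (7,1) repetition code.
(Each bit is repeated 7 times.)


Each bit -> 7 copies

111111100000000000000000000000000001111111111111100000000000000


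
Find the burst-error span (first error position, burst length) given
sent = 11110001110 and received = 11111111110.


XOR: 00001110000

Burst at position 4, length 3


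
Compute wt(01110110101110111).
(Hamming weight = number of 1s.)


Counting 1s in 01110110101110111

12


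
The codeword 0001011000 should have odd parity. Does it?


Number of 1s: 3

Yes, parity is correct (3 ones)


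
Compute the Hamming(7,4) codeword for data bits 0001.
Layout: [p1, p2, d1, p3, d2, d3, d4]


Parity bits: p1=1, p2=1, p3=1

1101001


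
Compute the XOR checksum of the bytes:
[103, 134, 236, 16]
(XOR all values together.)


XOR chain: 103 ^ 134 ^ 236 ^ 16 = 29

29


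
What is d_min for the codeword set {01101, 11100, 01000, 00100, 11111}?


Comparing all pairs, minimum distance: 2
Can detect 1 errors, correct 0 errors

2


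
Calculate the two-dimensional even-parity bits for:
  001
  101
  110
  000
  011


Row parities: 10000
Column parities: 001

Row P: 10000, Col P: 001, Corner: 1


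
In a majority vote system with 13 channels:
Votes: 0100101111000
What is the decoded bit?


Ones: 6 out of 13
Threshold: 7

0 (6/13 voted 1)


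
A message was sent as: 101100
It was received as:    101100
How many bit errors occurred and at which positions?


XOR: 000000

0 errors (received matches sent)


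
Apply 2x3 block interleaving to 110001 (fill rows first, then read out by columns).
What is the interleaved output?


Matrix:
  110
  001
Read columns: 101001

101001


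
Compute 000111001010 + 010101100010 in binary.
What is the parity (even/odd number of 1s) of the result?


000111001010 = 458
010101100010 = 1378
Sum = 1836 = 11100101100
1s count = 6

even parity (6 ones in 11100101100)


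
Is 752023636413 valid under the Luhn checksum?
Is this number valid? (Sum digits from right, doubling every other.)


Luhn sum = 39
39 mod 10 = 9

Invalid (Luhn sum mod 10 = 9)


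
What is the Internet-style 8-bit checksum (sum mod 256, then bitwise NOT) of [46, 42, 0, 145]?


Sum = 233 mod 256 = 233
Complement = 22

22


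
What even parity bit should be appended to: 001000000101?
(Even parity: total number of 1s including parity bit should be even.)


Number of 1s in data: 3
Parity bit: 1

1


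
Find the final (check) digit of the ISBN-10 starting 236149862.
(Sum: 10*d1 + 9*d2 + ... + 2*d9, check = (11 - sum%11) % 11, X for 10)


Weighted sum: 225
225 mod 11 = 5

Check digit: 6


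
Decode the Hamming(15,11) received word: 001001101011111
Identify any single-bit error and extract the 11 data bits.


Syndrome = 0: no error detected

Data: 10111011111 (no errors)


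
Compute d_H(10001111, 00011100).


XOR: 10010011
Count of 1s: 4

4


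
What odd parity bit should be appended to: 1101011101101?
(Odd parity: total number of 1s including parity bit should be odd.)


Number of 1s in data: 9
Parity bit: 0

0


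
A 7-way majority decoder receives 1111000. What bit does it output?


Ones: 4 out of 7
Threshold: 4

1 (4/7 voted 1)


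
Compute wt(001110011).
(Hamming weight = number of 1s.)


Counting 1s in 001110011

5


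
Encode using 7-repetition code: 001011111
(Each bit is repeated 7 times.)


Each bit -> 7 copies

000000000000001111111000000011111111111111111111111111111111111


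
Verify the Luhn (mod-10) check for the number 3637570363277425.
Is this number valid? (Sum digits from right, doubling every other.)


Luhn sum = 71
71 mod 10 = 1

Invalid (Luhn sum mod 10 = 1)


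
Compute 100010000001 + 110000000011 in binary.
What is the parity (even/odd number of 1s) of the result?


100010000001 = 2177
110000000011 = 3075
Sum = 5252 = 1010010000100
1s count = 4

even parity (4 ones in 1010010000100)


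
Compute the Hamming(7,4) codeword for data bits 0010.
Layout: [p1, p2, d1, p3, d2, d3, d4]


Parity bits: p1=0, p2=1, p3=1

0101010


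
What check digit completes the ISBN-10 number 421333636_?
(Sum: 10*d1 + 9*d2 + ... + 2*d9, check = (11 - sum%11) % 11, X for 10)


Weighted sum: 165
165 mod 11 = 0

Check digit: 0


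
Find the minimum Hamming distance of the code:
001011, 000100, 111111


Comparing all pairs, minimum distance: 3
Can detect 2 errors, correct 1 errors

3


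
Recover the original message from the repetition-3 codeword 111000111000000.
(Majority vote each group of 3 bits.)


Groups: 111, 000, 111, 000, 000
Majority votes: 10100

10100


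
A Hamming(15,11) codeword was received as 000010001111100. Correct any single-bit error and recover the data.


Syndrome = 12: error at position 12

Data: 01001110100 (corrected bit 12)


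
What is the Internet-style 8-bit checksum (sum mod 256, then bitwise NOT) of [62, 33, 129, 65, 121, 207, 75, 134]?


Sum = 826 mod 256 = 58
Complement = 197

197


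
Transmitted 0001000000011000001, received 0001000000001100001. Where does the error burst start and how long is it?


XOR: 0000000000010100000

Burst at position 11, length 3


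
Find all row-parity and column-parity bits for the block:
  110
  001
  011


Row parities: 010
Column parities: 100

Row P: 010, Col P: 100, Corner: 1


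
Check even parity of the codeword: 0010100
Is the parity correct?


Number of 1s: 2

Yes, parity is correct (2 ones)


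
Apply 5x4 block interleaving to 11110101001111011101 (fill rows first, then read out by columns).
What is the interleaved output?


Matrix:
  1111
  0101
  0011
  1101
  1101
Read columns: 10011110111010011111

10011110111010011111


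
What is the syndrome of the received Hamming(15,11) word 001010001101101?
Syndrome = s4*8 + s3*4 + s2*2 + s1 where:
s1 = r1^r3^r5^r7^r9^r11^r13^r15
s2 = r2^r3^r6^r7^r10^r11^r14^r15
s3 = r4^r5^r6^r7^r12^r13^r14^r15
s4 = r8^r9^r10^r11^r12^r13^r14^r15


s1=1, s2=1, s3=0, s4=1

Syndrome = 11 (error at position 11)


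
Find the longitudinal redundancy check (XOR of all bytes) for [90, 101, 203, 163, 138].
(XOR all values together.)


XOR chain: 90 ^ 101 ^ 203 ^ 163 ^ 138 = 221

221


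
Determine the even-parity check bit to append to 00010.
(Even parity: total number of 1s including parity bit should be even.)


Number of 1s in data: 1
Parity bit: 1

1


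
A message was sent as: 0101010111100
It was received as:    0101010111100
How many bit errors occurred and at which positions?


XOR: 0000000000000

0 errors (received matches sent)


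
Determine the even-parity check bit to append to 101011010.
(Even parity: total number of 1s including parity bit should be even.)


Number of 1s in data: 5
Parity bit: 1

1


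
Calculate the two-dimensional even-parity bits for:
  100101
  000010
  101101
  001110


Row parities: 1101
Column parities: 000100

Row P: 1101, Col P: 000100, Corner: 1


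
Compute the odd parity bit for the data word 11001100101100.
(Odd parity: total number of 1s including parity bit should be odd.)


Number of 1s in data: 7
Parity bit: 0

0


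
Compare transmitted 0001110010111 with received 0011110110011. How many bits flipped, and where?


XOR: 0010000100100

3 error(s) at position(s): 2, 7, 10


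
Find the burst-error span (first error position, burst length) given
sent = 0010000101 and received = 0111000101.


XOR: 0101000000

Burst at position 1, length 3


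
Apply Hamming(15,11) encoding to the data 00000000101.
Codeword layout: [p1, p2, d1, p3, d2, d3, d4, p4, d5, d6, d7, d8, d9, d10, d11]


Parity bits: p1=0, p2=1, p3=0, p4=0

010000000000101


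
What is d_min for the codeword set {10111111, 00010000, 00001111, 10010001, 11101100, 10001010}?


Comparing all pairs, minimum distance: 2
Can detect 1 errors, correct 0 errors

2


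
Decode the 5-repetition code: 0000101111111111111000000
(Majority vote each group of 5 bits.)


Groups: 00001, 01111, 11111, 11110, 00000
Majority votes: 01110

01110


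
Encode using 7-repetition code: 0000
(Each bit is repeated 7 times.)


Each bit -> 7 copies

0000000000000000000000000000


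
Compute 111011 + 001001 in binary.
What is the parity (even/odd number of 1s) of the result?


111011 = 59
001001 = 9
Sum = 68 = 1000100
1s count = 2

even parity (2 ones in 1000100)


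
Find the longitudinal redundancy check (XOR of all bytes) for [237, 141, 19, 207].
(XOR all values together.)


XOR chain: 237 ^ 141 ^ 19 ^ 207 = 188

188


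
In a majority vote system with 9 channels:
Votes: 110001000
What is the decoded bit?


Ones: 3 out of 9
Threshold: 5

0 (3/9 voted 1)


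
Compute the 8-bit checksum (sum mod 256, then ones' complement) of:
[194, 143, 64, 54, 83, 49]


Sum = 587 mod 256 = 75
Complement = 180

180


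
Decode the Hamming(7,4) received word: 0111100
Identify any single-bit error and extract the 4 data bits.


Syndrome = 0: no error detected

Data: 1100 (no errors)


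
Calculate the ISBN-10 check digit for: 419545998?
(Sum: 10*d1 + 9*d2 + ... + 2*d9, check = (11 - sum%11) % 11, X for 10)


Weighted sum: 284
284 mod 11 = 9

Check digit: 2


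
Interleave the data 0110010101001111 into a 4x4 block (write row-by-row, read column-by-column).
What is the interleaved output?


Matrix:
  0110
  0101
  0100
  1111
Read columns: 0001111110010101

0001111110010101


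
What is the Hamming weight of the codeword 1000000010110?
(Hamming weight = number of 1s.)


Counting 1s in 1000000010110

4


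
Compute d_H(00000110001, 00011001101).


XOR: 00011111100
Count of 1s: 6

6


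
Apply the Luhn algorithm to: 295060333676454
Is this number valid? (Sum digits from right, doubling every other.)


Luhn sum = 56
56 mod 10 = 6

Invalid (Luhn sum mod 10 = 6)


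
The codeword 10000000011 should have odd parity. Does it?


Number of 1s: 3

Yes, parity is correct (3 ones)


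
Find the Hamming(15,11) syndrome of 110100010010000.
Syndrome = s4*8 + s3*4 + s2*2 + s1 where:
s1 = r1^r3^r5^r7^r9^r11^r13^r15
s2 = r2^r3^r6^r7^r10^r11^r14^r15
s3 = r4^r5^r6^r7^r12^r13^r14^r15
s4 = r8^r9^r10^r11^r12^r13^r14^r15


s1=0, s2=0, s3=1, s4=0

Syndrome = 4 (error at position 4)


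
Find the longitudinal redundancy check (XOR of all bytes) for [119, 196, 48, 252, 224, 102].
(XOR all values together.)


XOR chain: 119 ^ 196 ^ 48 ^ 252 ^ 224 ^ 102 = 249

249


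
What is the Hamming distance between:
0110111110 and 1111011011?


XOR: 1001100101
Count of 1s: 5

5


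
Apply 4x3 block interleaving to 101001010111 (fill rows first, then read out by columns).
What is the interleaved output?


Matrix:
  101
  001
  010
  111
Read columns: 100100111101

100100111101


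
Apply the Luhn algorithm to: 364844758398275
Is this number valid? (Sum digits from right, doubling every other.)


Luhn sum = 79
79 mod 10 = 9

Invalid (Luhn sum mod 10 = 9)


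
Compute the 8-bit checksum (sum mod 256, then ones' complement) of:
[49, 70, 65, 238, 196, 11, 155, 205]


Sum = 989 mod 256 = 221
Complement = 34

34


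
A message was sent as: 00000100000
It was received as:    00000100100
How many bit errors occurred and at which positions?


XOR: 00000000100

1 error(s) at position(s): 8


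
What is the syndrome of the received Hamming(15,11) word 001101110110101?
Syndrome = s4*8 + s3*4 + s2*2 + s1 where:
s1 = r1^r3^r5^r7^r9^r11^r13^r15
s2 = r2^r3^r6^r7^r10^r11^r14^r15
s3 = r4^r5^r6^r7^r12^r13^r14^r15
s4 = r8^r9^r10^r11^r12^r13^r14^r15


s1=1, s2=0, s3=1, s4=1

Syndrome = 13 (error at position 13)


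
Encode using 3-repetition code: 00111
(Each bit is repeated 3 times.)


Each bit -> 3 copies

000000111111111


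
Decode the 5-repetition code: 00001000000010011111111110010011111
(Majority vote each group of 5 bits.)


Groups: 00001, 00000, 00100, 11111, 11111, 00100, 11111
Majority votes: 0001101

0001101


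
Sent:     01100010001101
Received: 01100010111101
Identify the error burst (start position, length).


XOR: 00000000110000

Burst at position 8, length 2


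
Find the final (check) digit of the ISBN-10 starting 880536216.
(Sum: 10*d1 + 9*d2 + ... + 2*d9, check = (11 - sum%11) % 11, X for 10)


Weighted sum: 258
258 mod 11 = 5

Check digit: 6


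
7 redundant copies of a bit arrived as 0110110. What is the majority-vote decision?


Ones: 4 out of 7
Threshold: 4

1 (4/7 voted 1)


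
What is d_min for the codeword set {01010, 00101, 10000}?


Comparing all pairs, minimum distance: 3
Can detect 2 errors, correct 1 errors

3


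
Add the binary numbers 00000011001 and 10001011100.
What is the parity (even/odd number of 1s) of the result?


00000011001 = 25
10001011100 = 1116
Sum = 1141 = 10001110101
1s count = 6

even parity (6 ones in 10001110101)


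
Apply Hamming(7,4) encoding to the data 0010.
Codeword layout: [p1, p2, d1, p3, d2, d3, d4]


Parity bits: p1=0, p2=1, p3=1

0101010


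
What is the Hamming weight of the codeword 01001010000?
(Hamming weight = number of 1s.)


Counting 1s in 01001010000

3


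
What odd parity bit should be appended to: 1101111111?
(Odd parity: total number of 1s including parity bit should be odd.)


Number of 1s in data: 9
Parity bit: 0

0


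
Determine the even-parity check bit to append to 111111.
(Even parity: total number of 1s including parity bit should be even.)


Number of 1s in data: 6
Parity bit: 0

0


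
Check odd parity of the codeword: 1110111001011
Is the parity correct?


Number of 1s: 9

Yes, parity is correct (9 ones)


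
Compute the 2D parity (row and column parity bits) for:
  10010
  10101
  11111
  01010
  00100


Row parities: 01101
Column parities: 10110

Row P: 01101, Col P: 10110, Corner: 1


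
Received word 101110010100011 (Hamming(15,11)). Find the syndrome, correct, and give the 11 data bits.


Syndrome = 0: no error detected

Data: 11000100011 (no errors)


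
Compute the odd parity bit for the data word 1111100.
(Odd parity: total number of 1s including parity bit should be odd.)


Number of 1s in data: 5
Parity bit: 0

0


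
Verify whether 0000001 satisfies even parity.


Number of 1s: 1

No, parity error (1 ones)


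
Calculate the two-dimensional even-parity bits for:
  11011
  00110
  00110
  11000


Row parities: 0000
Column parities: 00011

Row P: 0000, Col P: 00011, Corner: 0


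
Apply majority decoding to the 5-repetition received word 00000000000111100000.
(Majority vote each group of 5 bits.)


Groups: 00000, 00000, 01111, 00000
Majority votes: 0010

0010


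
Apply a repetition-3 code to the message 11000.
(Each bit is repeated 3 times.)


Each bit -> 3 copies

111111000000000


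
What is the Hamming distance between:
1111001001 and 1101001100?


XOR: 0010000101
Count of 1s: 3

3


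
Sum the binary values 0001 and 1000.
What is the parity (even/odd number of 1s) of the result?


0001 = 1
1000 = 8
Sum = 9 = 1001
1s count = 2

even parity (2 ones in 1001)


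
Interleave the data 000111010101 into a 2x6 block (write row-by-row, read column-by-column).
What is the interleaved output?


Matrix:
  000111
  010101
Read columns: 000100111011

000100111011


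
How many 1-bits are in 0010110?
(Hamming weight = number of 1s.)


Counting 1s in 0010110

3


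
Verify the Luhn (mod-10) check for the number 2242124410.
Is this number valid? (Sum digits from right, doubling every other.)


Luhn sum = 34
34 mod 10 = 4

Invalid (Luhn sum mod 10 = 4)


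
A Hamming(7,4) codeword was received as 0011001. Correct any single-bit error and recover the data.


Syndrome = 0: no error detected

Data: 1001 (no errors)


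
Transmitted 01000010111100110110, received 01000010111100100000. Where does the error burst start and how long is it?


XOR: 00000000000000010110

Burst at position 15, length 4


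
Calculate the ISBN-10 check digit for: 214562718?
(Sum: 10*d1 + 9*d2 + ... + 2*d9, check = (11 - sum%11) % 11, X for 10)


Weighted sum: 189
189 mod 11 = 2

Check digit: 9


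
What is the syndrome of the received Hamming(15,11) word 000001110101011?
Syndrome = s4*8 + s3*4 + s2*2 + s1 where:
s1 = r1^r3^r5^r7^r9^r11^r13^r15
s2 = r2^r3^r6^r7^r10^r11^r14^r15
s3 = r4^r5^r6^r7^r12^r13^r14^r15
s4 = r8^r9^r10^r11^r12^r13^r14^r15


s1=0, s2=1, s3=1, s4=1

Syndrome = 14 (error at position 14)


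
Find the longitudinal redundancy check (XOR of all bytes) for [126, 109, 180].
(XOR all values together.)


XOR chain: 126 ^ 109 ^ 180 = 167

167


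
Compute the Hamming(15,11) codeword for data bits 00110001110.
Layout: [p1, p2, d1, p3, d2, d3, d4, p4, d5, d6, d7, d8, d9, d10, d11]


Parity bits: p1=0, p2=1, p3=1, p4=1

010101110001110


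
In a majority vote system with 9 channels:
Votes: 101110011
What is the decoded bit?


Ones: 6 out of 9
Threshold: 5

1 (6/9 voted 1)


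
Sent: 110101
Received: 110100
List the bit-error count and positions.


XOR: 000001

1 error(s) at position(s): 5


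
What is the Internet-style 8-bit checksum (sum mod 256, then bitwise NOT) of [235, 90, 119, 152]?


Sum = 596 mod 256 = 84
Complement = 171

171


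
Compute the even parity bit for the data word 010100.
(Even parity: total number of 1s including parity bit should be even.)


Number of 1s in data: 2
Parity bit: 0

0


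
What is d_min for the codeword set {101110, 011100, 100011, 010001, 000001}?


Comparing all pairs, minimum distance: 1
Can detect 0 errors, correct 0 errors

1


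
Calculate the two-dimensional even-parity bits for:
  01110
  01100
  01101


Row parities: 101
Column parities: 01111

Row P: 101, Col P: 01111, Corner: 0


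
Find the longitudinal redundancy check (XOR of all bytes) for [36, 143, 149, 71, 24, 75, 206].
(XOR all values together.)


XOR chain: 36 ^ 143 ^ 149 ^ 71 ^ 24 ^ 75 ^ 206 = 228

228


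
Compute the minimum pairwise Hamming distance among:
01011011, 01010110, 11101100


Comparing all pairs, minimum distance: 3
Can detect 2 errors, correct 1 errors

3


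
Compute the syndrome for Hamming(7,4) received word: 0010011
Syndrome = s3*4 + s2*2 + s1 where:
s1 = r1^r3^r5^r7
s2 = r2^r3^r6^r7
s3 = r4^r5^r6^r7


s1=0, s2=1, s3=0

Syndrome = 2 (error at position 2)


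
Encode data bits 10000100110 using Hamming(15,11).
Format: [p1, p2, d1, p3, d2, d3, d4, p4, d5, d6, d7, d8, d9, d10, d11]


Parity bits: p1=0, p2=1, p3=0, p4=1

011000010100110


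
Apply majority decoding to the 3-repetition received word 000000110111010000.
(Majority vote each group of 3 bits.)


Groups: 000, 000, 110, 111, 010, 000
Majority votes: 001100

001100


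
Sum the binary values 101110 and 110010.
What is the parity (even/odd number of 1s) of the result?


101110 = 46
110010 = 50
Sum = 96 = 1100000
1s count = 2

even parity (2 ones in 1100000)


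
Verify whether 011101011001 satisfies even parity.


Number of 1s: 7

No, parity error (7 ones)


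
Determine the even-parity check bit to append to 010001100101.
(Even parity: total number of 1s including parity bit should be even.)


Number of 1s in data: 5
Parity bit: 1

1


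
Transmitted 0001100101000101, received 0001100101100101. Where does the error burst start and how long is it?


XOR: 0000000000100000

Burst at position 10, length 1


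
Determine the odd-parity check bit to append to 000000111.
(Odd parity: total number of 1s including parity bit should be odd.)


Number of 1s in data: 3
Parity bit: 0

0


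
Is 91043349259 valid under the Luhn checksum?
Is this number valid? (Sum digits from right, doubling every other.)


Luhn sum = 53
53 mod 10 = 3

Invalid (Luhn sum mod 10 = 3)


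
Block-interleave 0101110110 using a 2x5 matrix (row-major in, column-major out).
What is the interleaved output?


Matrix:
  01011
  10110
Read columns: 0110011110

0110011110


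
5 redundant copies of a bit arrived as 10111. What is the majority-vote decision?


Ones: 4 out of 5
Threshold: 3

1 (4/5 voted 1)


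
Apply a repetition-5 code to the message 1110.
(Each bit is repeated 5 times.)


Each bit -> 5 copies

11111111111111100000


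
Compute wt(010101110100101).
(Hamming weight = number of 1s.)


Counting 1s in 010101110100101

8


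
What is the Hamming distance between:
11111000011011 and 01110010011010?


XOR: 10001010000001
Count of 1s: 4

4


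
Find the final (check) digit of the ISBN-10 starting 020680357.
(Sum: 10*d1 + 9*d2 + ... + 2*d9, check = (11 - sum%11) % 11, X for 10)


Weighted sum: 149
149 mod 11 = 6

Check digit: 5


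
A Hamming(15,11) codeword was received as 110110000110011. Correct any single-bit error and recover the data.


Syndrome = 2: error at position 2

Data: 01000110011 (corrected bit 2)


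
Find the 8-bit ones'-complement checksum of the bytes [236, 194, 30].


Sum = 460 mod 256 = 204
Complement = 51

51


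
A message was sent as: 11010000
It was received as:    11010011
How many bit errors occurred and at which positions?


XOR: 00000011

2 error(s) at position(s): 6, 7


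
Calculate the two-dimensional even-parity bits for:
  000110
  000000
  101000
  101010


Row parities: 0001
Column parities: 000100

Row P: 0001, Col P: 000100, Corner: 1


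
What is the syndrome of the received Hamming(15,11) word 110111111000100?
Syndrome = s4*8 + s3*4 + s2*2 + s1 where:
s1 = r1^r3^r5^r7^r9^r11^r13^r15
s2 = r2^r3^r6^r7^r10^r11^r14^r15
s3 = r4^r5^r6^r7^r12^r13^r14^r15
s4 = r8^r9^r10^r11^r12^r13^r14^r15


s1=1, s2=1, s3=1, s4=1

Syndrome = 15 (error at position 15)


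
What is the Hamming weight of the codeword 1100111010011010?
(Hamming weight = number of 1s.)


Counting 1s in 1100111010011010

9


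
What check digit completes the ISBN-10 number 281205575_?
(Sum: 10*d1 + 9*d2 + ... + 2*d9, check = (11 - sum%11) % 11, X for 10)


Weighted sum: 190
190 mod 11 = 3

Check digit: 8


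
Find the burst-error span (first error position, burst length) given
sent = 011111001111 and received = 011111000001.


XOR: 000000001110

Burst at position 8, length 3


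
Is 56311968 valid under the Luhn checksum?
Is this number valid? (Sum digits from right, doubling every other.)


Luhn sum = 36
36 mod 10 = 6

Invalid (Luhn sum mod 10 = 6)


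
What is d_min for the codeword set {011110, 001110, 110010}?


Comparing all pairs, minimum distance: 1
Can detect 0 errors, correct 0 errors

1


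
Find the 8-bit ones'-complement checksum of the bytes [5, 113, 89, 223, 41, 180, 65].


Sum = 716 mod 256 = 204
Complement = 51

51


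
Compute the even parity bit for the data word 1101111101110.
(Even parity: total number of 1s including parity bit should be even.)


Number of 1s in data: 10
Parity bit: 0

0


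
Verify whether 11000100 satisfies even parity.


Number of 1s: 3

No, parity error (3 ones)


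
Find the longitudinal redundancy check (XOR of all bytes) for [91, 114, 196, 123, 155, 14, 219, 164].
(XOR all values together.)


XOR chain: 91 ^ 114 ^ 196 ^ 123 ^ 155 ^ 14 ^ 219 ^ 164 = 124

124


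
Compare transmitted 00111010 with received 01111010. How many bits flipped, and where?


XOR: 01000000

1 error(s) at position(s): 1


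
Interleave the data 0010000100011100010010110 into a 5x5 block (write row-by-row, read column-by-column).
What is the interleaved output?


Matrix:
  00100
  00100
  01110
  00100
  10110
Read columns: 0000100100111110010100000

0000100100111110010100000


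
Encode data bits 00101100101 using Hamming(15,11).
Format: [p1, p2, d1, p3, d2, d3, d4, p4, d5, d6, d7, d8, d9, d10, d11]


Parity bits: p1=1, p2=1, p3=1, p4=0

110101001100101


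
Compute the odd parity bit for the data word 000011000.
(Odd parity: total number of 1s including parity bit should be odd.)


Number of 1s in data: 2
Parity bit: 1

1


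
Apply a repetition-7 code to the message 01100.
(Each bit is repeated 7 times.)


Each bit -> 7 copies

00000001111111111111100000000000000


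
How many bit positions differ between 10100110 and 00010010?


XOR: 10110100
Count of 1s: 4

4


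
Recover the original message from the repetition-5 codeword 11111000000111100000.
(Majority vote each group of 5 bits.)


Groups: 11111, 00000, 01111, 00000
Majority votes: 1010

1010


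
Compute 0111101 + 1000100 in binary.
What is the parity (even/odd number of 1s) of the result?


0111101 = 61
1000100 = 68
Sum = 129 = 10000001
1s count = 2

even parity (2 ones in 10000001)


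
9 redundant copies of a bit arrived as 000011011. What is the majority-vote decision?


Ones: 4 out of 9
Threshold: 5

0 (4/9 voted 1)


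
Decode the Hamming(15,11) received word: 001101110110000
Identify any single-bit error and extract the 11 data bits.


Syndrome = 15: error at position 15

Data: 10110110001 (corrected bit 15)


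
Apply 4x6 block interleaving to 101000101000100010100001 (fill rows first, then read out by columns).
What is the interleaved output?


Matrix:
  101000
  101000
  100010
  100001
Read columns: 111100001100000000100001

111100001100000000100001


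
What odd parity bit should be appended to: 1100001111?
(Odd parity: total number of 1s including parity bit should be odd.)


Number of 1s in data: 6
Parity bit: 1

1


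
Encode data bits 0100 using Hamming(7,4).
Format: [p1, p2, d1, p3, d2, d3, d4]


Parity bits: p1=1, p2=0, p3=1

1001100


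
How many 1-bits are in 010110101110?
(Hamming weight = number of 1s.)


Counting 1s in 010110101110

7


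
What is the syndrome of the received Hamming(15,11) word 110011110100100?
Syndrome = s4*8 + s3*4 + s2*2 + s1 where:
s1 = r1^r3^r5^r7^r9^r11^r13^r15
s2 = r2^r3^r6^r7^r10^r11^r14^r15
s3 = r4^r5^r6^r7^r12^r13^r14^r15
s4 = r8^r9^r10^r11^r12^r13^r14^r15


s1=0, s2=0, s3=0, s4=1

Syndrome = 8 (error at position 8)


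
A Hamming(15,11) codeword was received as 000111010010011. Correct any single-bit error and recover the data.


Syndrome = 5: error at position 5

Data: 00100010011 (corrected bit 5)


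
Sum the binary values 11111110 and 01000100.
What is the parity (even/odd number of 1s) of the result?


11111110 = 254
01000100 = 68
Sum = 322 = 101000010
1s count = 3

odd parity (3 ones in 101000010)


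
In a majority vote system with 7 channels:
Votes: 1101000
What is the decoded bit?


Ones: 3 out of 7
Threshold: 4

0 (3/7 voted 1)


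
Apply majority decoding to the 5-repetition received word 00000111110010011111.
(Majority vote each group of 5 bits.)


Groups: 00000, 11111, 00100, 11111
Majority votes: 0101

0101


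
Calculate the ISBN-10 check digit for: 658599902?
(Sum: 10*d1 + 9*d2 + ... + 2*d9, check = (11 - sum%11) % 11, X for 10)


Weighted sum: 343
343 mod 11 = 2

Check digit: 9


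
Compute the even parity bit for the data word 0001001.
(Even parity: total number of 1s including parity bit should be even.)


Number of 1s in data: 2
Parity bit: 0

0


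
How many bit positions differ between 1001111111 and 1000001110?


XOR: 0001110001
Count of 1s: 4

4


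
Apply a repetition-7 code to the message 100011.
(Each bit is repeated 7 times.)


Each bit -> 7 copies

111111100000000000000000000011111111111111


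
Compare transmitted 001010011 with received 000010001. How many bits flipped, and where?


XOR: 001000010

2 error(s) at position(s): 2, 7


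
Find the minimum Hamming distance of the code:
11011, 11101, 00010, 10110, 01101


Comparing all pairs, minimum distance: 1
Can detect 0 errors, correct 0 errors

1


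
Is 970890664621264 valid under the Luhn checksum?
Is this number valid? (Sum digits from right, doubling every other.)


Luhn sum = 59
59 mod 10 = 9

Invalid (Luhn sum mod 10 = 9)
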